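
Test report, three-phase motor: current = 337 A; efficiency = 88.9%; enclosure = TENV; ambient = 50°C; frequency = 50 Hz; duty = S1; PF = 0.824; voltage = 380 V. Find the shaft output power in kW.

162 kW

P_in = √3·V·I·cosφ = 1.732 × 380 × 337 × 0.824 = 182763 W
P_out = η·P_in = 0.889 × 182763 = 162476 W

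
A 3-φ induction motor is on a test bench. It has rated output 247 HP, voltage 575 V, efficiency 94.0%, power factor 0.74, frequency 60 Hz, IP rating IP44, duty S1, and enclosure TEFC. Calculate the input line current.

266 A

P_out = 247 × 746 = 184262 W
P_in = P_out / η = 184262 / 0.940 = 196023 W
I_L = P_in / (√3·V_L·cosφ) = 196023 / (1.732 × 575 × 0.74) = 266 A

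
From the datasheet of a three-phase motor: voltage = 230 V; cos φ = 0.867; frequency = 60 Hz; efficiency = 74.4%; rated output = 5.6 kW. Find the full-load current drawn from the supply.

P_out = 5.6 kW = 5600 W
P_in = P_out / η = 5600 / 0.744 = 7527 W
I_L = P_in / (√3·V_L·cosφ) = 7527 / (1.732 × 230 × 0.867) = 21.8 A

21.8 A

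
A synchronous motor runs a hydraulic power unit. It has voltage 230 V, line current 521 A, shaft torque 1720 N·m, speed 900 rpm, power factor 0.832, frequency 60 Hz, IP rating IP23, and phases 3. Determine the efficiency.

ω = 2π × 900/60 = 94.25 rad/s; P_out = τω = 1720 × 94.25 = 162110 W
P_in = √3·V_L·I_L·cosφ = 1.732 × 230 × 521 × 0.832 = 172678 W
η = P_out / P_in = 162110 / 172678 = 0.939 = 93.9%

93.9 %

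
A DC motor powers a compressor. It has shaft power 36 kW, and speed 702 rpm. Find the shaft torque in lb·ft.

361 lb·ft

ω = 2π × 702/60 = 73.51 rad/s
τ = P/ω = 36000/73.51 = 489.7 N·m
In lb·ft: 489.7/1.356 = 361 lb·ft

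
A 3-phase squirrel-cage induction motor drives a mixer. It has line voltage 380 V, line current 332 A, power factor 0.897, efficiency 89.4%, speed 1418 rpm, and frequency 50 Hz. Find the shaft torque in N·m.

1180 N·m

P_in = √3·V·I·cosφ = 1.732 × 380 × 332 × 0.897 = 196003 W
P_out = η·P_in = 0.894 × 196003 = 175227 W
n = 1418 rpm
ω = 2π×1418/60 = 148.5 rad/s
τ = P_out/ω = 175227/148.5 = 1180 N·m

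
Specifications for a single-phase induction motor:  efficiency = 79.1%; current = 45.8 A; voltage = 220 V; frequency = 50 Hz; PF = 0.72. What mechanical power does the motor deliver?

5.74 kW

P_in = V·I·cosφ = 220 × 45.8 × 0.72 = 7255 W
P_out = η·P_in = 0.791 × 7255 = 5739 W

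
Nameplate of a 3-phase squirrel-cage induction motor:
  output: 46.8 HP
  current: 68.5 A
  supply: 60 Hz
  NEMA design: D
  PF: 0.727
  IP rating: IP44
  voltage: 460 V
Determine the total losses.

P_in = √3·V·I·cosφ = 1.732×460×68.5×0.727 = 39676 W
P_out = 46.8×746 = 34913 W
Losses = P_in − P_out = 39676 − 34913 = 4763 W

4760 W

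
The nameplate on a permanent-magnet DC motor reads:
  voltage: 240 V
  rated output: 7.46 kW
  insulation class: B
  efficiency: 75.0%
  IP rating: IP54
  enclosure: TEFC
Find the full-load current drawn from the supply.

P_out = 7.46 kW = 7460 W
P_in = P_out / η = 7460 / 0.750 = 9947 W
I = P_in / V = 9947 / 240 = 41.4 A

41.4 A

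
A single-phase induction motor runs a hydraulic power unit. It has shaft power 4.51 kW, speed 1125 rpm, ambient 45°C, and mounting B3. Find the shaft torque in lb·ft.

28.2 lb·ft

ω = 2π × 1125/60 = 117.8 rad/s
τ = P/ω = 4510/117.8 = 38.29 N·m
In lb·ft: 38.29/1.356 = 28.2 lb·ft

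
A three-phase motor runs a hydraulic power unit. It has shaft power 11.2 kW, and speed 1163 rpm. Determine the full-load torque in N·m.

ω = 2π × 1163/60 = 121.8 rad/s
τ = P/ω = 11200/121.8 = 92 N·m

92 N·m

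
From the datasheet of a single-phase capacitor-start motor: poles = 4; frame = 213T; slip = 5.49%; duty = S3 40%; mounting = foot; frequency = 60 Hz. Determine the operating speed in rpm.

n_s = 120f/p = 120×60/4 = 1800 rpm
n = n_s(1 − s) = 1800 × (1 − 0.0549) = 1701 rpm

1701 rpm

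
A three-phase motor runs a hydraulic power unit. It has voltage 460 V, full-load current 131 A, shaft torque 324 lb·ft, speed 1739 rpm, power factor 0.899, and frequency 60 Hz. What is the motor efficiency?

τ = 324 lb·ft × 1.356 = 439.3 N·m
ω = 2π × 1739/60 = 182.1 rad/s; P_out = τω = 439.3 × 182.1 = 79997 W
P_in = √3·V_L·I_L·cosφ = 1.732 × 460 × 131 × 0.899 = 93829 W
η = P_out / P_in = 79997 / 93829 = 0.853 = 85.3%

85.3 %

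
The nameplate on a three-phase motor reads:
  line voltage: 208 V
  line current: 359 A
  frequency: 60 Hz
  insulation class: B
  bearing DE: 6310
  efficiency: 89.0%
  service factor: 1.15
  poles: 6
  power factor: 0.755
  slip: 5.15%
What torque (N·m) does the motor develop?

729 N·m

P_in = √3·V·I·cosφ = 1.732 × 208 × 359 × 0.755 = 97646 W
P_out = η·P_in = 0.89 × 97646 = 86905 W
n_s = 120×60/6 = 1200 rpm; n = 1200×(1−0.0515) = 1138 rpm
ω = 2π×1138/60 = 119.2 rad/s
τ = P_out/ω = 86905/119.2 = 729 N·m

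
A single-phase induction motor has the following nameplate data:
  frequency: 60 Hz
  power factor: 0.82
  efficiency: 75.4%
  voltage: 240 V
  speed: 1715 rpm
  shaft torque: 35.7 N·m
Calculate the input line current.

43.2 A

ω = 2π×1715/60 = 179.6 rad/s; P_out = τω = 35.7 × 179.6 = 6412 W
P_in = P_out / η = 6412 / 0.754 = 8504 W
I = P_in / (V·cosφ) = 8504 / (240 × 0.82) = 43.2 A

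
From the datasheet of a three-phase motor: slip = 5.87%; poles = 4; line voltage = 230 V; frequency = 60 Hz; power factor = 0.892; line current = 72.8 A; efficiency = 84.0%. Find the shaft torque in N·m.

122 N·m

P_in = √3·V·I·cosφ = 1.732 × 230 × 72.8 × 0.892 = 25869 W
P_out = η·P_in = 0.84 × 25869 = 21730 W
n_s = 120×60/4 = 1800 rpm; n = 1800×(1−0.0587) = 1694 rpm
ω = 2π×1694/60 = 177.4 rad/s
τ = P_out/ω = 21730/177.4 = 122 N·m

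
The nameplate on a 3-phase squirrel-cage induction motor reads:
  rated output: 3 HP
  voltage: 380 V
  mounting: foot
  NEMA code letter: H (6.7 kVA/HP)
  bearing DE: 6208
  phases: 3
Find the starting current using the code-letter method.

30.5 A

S_LR = 6.7 × 3 = 20.1 kVA
I_LR = S_LR/(√3·V_L) = 20100/(1.732×380) = 30.5 A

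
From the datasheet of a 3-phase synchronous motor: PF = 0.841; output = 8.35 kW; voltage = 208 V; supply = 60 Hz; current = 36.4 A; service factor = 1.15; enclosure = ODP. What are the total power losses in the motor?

2680 W

P_in = √3·V·I·cosφ = 1.732×208×36.4×0.841 = 11028 W
P_out = 8350 W
Losses = P_in − P_out = 11028 − 8350 = 2678 W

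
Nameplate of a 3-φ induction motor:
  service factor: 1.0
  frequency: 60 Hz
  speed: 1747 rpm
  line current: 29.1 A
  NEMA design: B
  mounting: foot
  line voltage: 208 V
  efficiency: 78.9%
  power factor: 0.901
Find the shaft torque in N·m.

40.7 N·m

P_in = √3·V·I·cosφ = 1.732 × 208 × 29.1 × 0.901 = 9446 W
P_out = η·P_in = 0.789 × 9446 = 7453 W
n = 1747 rpm
ω = 2π×1747/60 = 182.9 rad/s
τ = P_out/ω = 7453/182.9 = 40.7 N·m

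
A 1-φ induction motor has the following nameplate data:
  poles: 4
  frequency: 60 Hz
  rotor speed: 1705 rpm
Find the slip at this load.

n_s = 120f/p = 120×60/4 = 1800 rpm
s = (n_s − n)/n_s = (1800 − 1705)/1800 = 0.0528

5.3 %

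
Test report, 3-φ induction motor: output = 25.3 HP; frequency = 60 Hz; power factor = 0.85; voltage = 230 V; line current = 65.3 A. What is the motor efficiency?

P_out = 25.3 × 746 = 18874 W
P_in = √3·V_L·I_L·cosφ = 1.732 × 230 × 65.3 × 0.85 = 22111 W
η = P_out / P_in = 18874 / 22111 = 0.854 = 85.4%

85.4 %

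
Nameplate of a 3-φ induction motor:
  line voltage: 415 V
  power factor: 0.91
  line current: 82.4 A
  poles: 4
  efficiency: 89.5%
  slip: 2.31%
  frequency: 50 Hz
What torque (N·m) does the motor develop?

314 N·m

P_in = √3·V·I·cosφ = 1.732 × 415 × 82.4 × 0.91 = 53897 W
P_out = η·P_in = 0.895 × 53897 = 48238 W
n_s = 120×50/4 = 1500 rpm; n = 1500×(1−0.0231) = 1465 rpm
ω = 2π×1465/60 = 153.4 rad/s
τ = P_out/ω = 48238/153.4 = 314 N·m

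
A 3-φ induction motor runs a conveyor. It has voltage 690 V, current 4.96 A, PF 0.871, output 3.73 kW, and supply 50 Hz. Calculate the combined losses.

P_in = √3·V·I·cosφ = 1.732×690×4.96×0.871 = 5163 W
P_out = 3730 W
Losses = P_in − P_out = 5163 − 3730 = 1433 W

1.43 kW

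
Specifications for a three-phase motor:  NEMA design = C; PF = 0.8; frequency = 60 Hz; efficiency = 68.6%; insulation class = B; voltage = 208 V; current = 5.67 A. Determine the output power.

P_in = √3·V·I·cosφ = 1.732 × 208 × 5.67 × 0.8 = 1634 W
P_out = η·P_in = 0.686 × 1634 = 1121 W

1.12 kW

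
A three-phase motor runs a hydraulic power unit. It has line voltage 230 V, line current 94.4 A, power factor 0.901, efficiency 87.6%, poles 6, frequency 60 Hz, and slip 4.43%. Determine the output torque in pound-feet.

182 lb·ft

P_in = √3·V·I·cosφ = 1.732 × 230 × 94.4 × 0.901 = 33882 W
P_out = η·P_in = 0.876 × 33882 = 29681 W
n_s = 120×60/6 = 1200 rpm; n = 1200×(1−0.0443) = 1147 rpm
ω = 2π×1147/60 = 120.1 rad/s
τ = P_out/ω = 29681/120.1 = 247.1 N·m
In lb·ft: 247.1/1.356 = 182 lb·ft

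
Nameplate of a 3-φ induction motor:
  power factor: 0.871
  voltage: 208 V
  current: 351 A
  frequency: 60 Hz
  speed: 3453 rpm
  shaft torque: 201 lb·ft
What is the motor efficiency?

89.5 %

τ = 201 lb·ft × 1.356 = 272.6 N·m
ω = 2π × 3453/60 = 361.6 rad/s; P_out = τω = 272.6 × 361.6 = 98572 W
P_in = √3·V_L·I_L·cosφ = 1.732 × 208 × 351 × 0.871 = 110138 W
η = P_out / P_in = 98572 / 110138 = 0.895 = 89.5%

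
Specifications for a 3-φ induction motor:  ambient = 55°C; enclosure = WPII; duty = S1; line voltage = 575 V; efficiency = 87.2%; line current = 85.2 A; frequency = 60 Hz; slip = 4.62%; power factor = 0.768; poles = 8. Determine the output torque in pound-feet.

P_in = √3·V·I·cosφ = 1.732 × 575 × 85.2 × 0.768 = 65165 W
P_out = η·P_in = 0.872 × 65165 = 56824 W
n_s = 120×60/8 = 900 rpm; n = 900×(1−0.0462) = 858 rpm
ω = 2π×858/60 = 89.85 rad/s
τ = P_out/ω = 56824/89.85 = 632.4 N·m
In lb·ft: 632.4/1.356 = 466 lb·ft

466 lb·ft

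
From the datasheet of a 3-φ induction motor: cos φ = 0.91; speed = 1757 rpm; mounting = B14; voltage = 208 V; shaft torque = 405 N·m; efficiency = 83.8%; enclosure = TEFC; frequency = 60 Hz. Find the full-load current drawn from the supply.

ω = 2π×1757/60 = 184 rad/s; P_out = τω = 405 × 184 = 74520 W
P_in = P_out / η = 74520 / 0.838 = 88926 W
I_L = P_in / (√3·V_L·cosφ) = 88926 / (1.732 × 208 × 0.91) = 271 A

271 A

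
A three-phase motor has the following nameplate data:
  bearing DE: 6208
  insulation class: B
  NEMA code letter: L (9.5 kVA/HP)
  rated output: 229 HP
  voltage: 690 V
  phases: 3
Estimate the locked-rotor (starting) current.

S_LR = 9.5 × 229 = 2175.5 kVA
I_LR = S_LR/(√3·V_L) = 2175500/(1.732×690) = 1820 A

1820 A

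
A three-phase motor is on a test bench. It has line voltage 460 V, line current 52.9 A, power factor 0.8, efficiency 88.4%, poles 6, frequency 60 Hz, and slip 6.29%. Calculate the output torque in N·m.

P_in = √3·V·I·cosφ = 1.732 × 460 × 52.9 × 0.8 = 33717 W
P_out = η·P_in = 0.884 × 33717 = 29806 W
n_s = 120×60/6 = 1200 rpm; n = 1200×(1−0.0629) = 1125 rpm
ω = 2π×1125/60 = 117.8 rad/s
τ = P_out/ω = 29806/117.8 = 253 N·m

253 N·m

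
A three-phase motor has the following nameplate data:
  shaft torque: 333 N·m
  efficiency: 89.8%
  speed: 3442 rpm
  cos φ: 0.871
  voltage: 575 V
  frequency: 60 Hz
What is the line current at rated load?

ω = 2π×3442/60 = 360.4 rad/s; P_out = τω = 333 × 360.4 = 120013 W
P_in = P_out / η = 120013 / 0.898 = 133645 W
I_L = P_in / (√3·V_L·cosφ) = 133645 / (1.732 × 575 × 0.871) = 154 A

154 A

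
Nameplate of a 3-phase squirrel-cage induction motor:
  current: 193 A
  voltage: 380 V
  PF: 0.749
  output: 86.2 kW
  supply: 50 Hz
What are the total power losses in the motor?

8.94 kW

P_in = √3·V·I·cosφ = 1.732×380×193×0.749 = 95142 W
P_out = 86200 W
Losses = P_in − P_out = 95142 − 86200 = 8942 W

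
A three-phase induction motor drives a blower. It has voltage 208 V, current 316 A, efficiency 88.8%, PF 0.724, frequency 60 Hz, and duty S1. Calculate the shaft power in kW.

73.2 kW

P_in = √3·V·I·cosφ = 1.732 × 208 × 316 × 0.724 = 82421 W
P_out = η·P_in = 0.888 × 82421 = 73190 W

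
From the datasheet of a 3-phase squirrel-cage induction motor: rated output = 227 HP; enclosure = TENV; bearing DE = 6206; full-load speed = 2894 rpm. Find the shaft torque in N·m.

P_out = 227 × 746 = 169342 W
ω = 2π × 2894/60 = 303.1 rad/s
τ = P_out/ω = 169342/303.1 = 559 N·m

559 N·m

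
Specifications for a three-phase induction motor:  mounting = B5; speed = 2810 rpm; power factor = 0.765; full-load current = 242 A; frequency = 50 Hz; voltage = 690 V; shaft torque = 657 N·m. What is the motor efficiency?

ω = 2π × 2810/60 = 294.3 rad/s; P_out = τω = 657 × 294.3 = 193355 W
P_in = √3·V_L·I_L·cosφ = 1.732 × 690 × 242 × 0.765 = 221245 W
η = P_out / P_in = 193355 / 221245 = 0.874 = 87.4%

87.4 %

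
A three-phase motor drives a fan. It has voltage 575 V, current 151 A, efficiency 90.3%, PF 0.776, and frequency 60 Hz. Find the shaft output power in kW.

105 kW

P_in = √3·V·I·cosφ = 1.732 × 575 × 151 × 0.776 = 116696 W
P_out = η·P_in = 0.903 × 116696 = 105376 W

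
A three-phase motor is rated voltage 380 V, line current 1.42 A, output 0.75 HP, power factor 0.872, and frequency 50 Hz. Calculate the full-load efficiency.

68.7 %

P_out = 0.75 × 746 = 560 W
P_in = √3·V_L·I_L·cosφ = 1.732 × 380 × 1.42 × 0.872 = 815 W
η = P_out / P_in = 560 / 815 = 0.687 = 68.7%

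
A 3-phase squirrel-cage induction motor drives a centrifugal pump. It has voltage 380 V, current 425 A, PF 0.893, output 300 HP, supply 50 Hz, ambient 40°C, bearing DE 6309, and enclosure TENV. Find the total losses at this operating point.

P_in = √3·V·I·cosφ = 1.732×380×425×0.893 = 249788 W
P_out = 300×746 = 223800 W
Losses = P_in − P_out = 249788 − 223800 = 25988 W

26000 W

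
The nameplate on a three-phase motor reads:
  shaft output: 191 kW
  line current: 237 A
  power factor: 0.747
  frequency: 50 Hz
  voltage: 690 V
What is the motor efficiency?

90.3 %

P_out = 191 kW = 191000 W
P_in = √3·V_L·I_L·cosφ = 1.732 × 690 × 237 × 0.747 = 211576 W
η = P_out / P_in = 191000 / 211576 = 0.903 = 90.3%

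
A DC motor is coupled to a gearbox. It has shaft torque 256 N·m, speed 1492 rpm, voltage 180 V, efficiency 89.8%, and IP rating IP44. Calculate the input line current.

ω = 2π×1492/60 = 156.2 rad/s; P_out = τω = 256 × 156.2 = 39987 W
P_in = P_out / η = 39987 / 0.898 = 44529 W
I = P_in / V = 44529 / 180 = 247 A

247 A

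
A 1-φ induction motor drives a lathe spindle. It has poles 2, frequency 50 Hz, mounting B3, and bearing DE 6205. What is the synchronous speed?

3000 rpm

n_s = 120f/p = 120×50/2 = 3000 rpm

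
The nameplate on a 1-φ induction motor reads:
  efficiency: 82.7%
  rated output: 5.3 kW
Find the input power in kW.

6.41 kW

P_out = 5300 W
P_in = P_out/η = 5300/0.827 = 6409 W = 6.41 kW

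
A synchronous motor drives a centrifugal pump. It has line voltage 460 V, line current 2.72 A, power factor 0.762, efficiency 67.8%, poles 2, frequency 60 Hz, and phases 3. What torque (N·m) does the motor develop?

P_in = √3·V·I·cosφ = 1.732 × 460 × 2.72 × 0.762 = 1651 W
P_out = η·P_in = 0.678 × 1651 = 1119 W
n = n_s = 120×60/2 = 3600 rpm (synchronous)
ω = 2π×3600/60 = 377 rad/s
τ = P_out/ω = 1119/377 = 2.97 N·m

2.97 N·m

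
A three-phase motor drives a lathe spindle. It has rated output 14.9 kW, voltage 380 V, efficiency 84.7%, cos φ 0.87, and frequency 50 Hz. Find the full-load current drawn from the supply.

P_out = 14.9 kW = 14900 W
P_in = P_out / η = 14900 / 0.847 = 17591 W
I_L = P_in / (√3·V_L·cosφ) = 17591 / (1.732 × 380 × 0.87) = 30.7 A

30.7 A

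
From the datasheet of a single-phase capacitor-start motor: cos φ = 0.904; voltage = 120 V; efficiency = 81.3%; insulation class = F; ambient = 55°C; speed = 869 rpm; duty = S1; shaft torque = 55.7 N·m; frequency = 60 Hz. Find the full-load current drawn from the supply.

57.5 A

ω = 2π×869/60 = 91 rad/s; P_out = τω = 55.7 × 91 = 5069 W
P_in = P_out / η = 5069 / 0.813 = 6235 W
I = P_in / (V·cosφ) = 6235 / (120 × 0.904) = 57.5 A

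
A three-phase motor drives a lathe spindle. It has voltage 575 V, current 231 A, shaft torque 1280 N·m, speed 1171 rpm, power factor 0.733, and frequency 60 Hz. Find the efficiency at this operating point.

ω = 2π × 1171/60 = 122.6 rad/s; P_out = τω = 1280 × 122.6 = 156928 W
P_in = √3·V_L·I_L·cosφ = 1.732 × 575 × 231 × 0.733 = 168629 W
η = P_out / P_in = 156928 / 168629 = 0.931 = 93.1%

93.1 %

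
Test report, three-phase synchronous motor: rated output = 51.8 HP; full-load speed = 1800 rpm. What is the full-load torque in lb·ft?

151 lb·ft

P_out = 51.8 × 746 = 38643 W
ω = 2π × 1800/60 = 188.5 rad/s
τ = P_out/ω = 38643/188.5 = 205 N·m
In lb·ft: 205/1.356 = 151 lb·ft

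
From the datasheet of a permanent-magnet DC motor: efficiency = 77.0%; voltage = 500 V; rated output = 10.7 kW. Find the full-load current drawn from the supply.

P_out = 10.7 kW = 10700 W
P_in = P_out / η = 10700 / 0.770 = 13896 W
I = P_in / V = 13896 / 500 = 27.8 A

27.8 A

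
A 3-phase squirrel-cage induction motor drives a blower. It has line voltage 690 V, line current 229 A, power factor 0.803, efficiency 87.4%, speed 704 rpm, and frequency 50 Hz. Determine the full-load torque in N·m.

P_in = √3·V·I·cosφ = 1.732 × 690 × 229 × 0.803 = 219760 W
P_out = η·P_in = 0.874 × 219760 = 192070 W
n = 704 rpm
ω = 2π×704/60 = 73.72 rad/s
τ = P_out/ω = 192070/73.72 = 2610 N·m

2610 N·m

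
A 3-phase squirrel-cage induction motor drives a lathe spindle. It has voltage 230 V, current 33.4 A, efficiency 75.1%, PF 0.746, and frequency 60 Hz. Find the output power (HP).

9.99 HP

P_in = √3·V·I·cosφ = 1.732 × 230 × 33.4 × 0.746 = 9926 W
P_out = η·P_in = 0.751 × 9926 = 7454 W
= 7454/746 = 9.99 HP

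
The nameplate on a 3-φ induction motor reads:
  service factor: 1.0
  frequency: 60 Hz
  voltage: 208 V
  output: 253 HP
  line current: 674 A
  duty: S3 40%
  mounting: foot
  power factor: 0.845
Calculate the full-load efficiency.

92.0 %

P_out = 253 × 746 = 188738 W
P_in = √3·V_L·I_L·cosφ = 1.732 × 208 × 674 × 0.845 = 205177 W
η = P_out / P_in = 188738 / 205177 = 0.920 = 92.0%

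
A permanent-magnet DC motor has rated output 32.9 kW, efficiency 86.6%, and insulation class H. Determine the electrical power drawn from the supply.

P_out = 32900 W
P_in = P_out/η = 32900/0.866 = 37991 W = 38 kW

38 kW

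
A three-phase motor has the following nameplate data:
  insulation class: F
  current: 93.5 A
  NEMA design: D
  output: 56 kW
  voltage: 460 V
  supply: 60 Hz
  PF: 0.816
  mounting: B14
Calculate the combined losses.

P_in = √3·V·I·cosφ = 1.732×460×93.5×0.816 = 60787 W
P_out = 56000 W
Losses = P_in − P_out = 60787 − 56000 = 4787 W

4.79 kW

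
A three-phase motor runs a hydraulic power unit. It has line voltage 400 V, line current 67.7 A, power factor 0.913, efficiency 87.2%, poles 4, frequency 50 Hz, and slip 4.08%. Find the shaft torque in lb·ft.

183 lb·ft

P_in = √3·V·I·cosφ = 1.732 × 400 × 67.7 × 0.913 = 42822 W
P_out = η·P_in = 0.872 × 42822 = 37341 W
n_s = 120×50/4 = 1500 rpm; n = 1500×(1−0.0408) = 1439 rpm
ω = 2π×1439/60 = 150.7 rad/s
τ = P_out/ω = 37341/150.7 = 247.8 N·m
In lb·ft: 247.8/1.356 = 183 lb·ft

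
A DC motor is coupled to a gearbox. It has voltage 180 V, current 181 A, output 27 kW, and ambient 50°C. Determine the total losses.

5580 W

P_in = V·I = 180×181 = 32580 W
P_out = 27000 W
Losses = P_in − P_out = 32580 − 27000 = 5580 W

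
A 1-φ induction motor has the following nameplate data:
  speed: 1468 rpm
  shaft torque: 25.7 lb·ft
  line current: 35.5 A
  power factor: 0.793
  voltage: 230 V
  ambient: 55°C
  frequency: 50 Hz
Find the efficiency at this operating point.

82.7 %

τ = 25.7 lb·ft × 1.356 = 34.85 N·m
ω = 2π × 1468/60 = 153.7 rad/s; P_out = τω = 34.85 × 153.7 = 5356 W
P_in = V·I·cosφ = 230 × 35.5 × 0.793 = 6475 W
η = P_out / P_in = 5356 / 6475 = 0.827 = 82.7%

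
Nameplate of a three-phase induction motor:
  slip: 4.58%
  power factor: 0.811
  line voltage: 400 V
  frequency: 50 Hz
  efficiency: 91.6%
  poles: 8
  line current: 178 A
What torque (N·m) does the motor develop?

1220 N·m

P_in = √3·V·I·cosφ = 1.732 × 400 × 178 × 0.811 = 100011 W
P_out = η·P_in = 0.916 × 100011 = 91610 W
n_s = 120×50/8 = 750 rpm; n = 750×(1−0.0458) = 716 rpm
ω = 2π×716/60 = 74.98 rad/s
τ = P_out/ω = 91610/74.98 = 1220 N·m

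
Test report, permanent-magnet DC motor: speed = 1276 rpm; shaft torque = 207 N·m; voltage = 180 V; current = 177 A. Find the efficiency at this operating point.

ω = 2π × 1276/60 = 133.6 rad/s; P_out = τω = 207 × 133.6 = 27655 W
P_in = V·I = 180 × 177 = 31860 W
η = P_out / P_in = 27655 / 31860 = 0.868 = 86.8%

86.8 %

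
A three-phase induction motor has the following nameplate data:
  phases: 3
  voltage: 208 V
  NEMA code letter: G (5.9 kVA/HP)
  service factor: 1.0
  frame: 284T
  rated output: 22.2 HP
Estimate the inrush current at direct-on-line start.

S_LR = 5.9 × 22.2 = 130.98 kVA
I_LR = S_LR/(√3·V_L) = 130980/(1.732×208) = 364 A

364 A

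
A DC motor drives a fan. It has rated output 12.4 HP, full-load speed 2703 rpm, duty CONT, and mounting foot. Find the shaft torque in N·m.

P_out = 12.4 × 746 = 9250 W
ω = 2π × 2703/60 = 283.1 rad/s
τ = P_out/ω = 9250/283.1 = 32.7 N·m

32.7 N·m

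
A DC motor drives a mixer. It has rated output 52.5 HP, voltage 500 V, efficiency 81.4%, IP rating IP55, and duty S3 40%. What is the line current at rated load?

P_out = 52.5 × 746 = 39165 W
P_in = P_out / η = 39165 / 0.814 = 48114 W
I = P_in / V = 48114 / 500 = 96.2 A

96.2 A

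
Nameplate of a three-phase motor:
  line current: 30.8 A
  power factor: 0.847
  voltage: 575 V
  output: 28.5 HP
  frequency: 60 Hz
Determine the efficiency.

P_out = 28.5 × 746 = 21261 W
P_in = √3·V_L·I_L·cosφ = 1.732 × 575 × 30.8 × 0.847 = 25981 W
η = P_out / P_in = 21261 / 25981 = 0.818 = 81.8%

81.8 %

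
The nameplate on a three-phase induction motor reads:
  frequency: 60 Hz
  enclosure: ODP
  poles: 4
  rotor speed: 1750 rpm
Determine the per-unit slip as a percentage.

2.8 %

n_s = 120f/p = 120×60/4 = 1800 rpm
s = (n_s − n)/n_s = (1800 − 1750)/1800 = 0.0278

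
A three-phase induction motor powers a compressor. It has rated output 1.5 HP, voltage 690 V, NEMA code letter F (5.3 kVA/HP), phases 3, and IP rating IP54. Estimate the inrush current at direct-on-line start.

6.65 A

S_LR = 5.3 × 1.5 = 7.95 kVA
I_LR = S_LR/(√3·V_L) = 7950/(1.732×690) = 6.65 A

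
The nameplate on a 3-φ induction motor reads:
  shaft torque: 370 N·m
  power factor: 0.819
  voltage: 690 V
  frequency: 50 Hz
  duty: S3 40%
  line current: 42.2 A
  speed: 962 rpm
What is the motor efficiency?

ω = 2π × 962/60 = 100.7 rad/s; P_out = τω = 370 × 100.7 = 37259 W
P_in = √3·V_L·I_L·cosφ = 1.732 × 690 × 42.2 × 0.819 = 41304 W
η = P_out / P_in = 37259 / 41304 = 0.902 = 90.2%

90.2 %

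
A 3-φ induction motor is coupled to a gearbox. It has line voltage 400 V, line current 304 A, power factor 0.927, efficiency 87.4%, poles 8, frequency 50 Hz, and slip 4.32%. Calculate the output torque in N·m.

2270 N·m

P_in = √3·V·I·cosφ = 1.732 × 400 × 304 × 0.927 = 195237 W
P_out = η·P_in = 0.874 × 195237 = 170637 W
n_s = 120×50/8 = 750 rpm; n = 750×(1−0.0432) = 718 rpm
ω = 2π×718/60 = 75.19 rad/s
τ = P_out/ω = 170637/75.19 = 2270 N·m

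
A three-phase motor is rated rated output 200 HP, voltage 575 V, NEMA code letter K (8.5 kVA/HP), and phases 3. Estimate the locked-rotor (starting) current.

1710 A

S_LR = 8.5 × 200 = 1700 kVA
I_LR = S_LR/(√3·V_L) = 1700000/(1.732×575) = 1710 A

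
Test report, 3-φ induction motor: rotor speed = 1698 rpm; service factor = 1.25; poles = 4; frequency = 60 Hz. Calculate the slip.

n_s = 120f/p = 120×60/4 = 1800 rpm
s = (n_s − n)/n_s = (1800 − 1698)/1800 = 0.0567

5.7 %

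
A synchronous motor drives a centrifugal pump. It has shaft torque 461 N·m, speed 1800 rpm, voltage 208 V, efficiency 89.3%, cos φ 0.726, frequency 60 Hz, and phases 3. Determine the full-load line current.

372 A

ω = 2π×1800/60 = 188.5 rad/s; P_out = τω = 461 × 188.5 = 86899 W
P_in = P_out / η = 86899 / 0.893 = 97311 W
I_L = P_in / (√3·V_L·cosφ) = 97311 / (1.732 × 208 × 0.726) = 372 A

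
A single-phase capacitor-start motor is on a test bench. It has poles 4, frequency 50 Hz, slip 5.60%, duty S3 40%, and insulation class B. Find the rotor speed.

n_s = 120f/p = 120×50/4 = 1500 rpm
n = n_s(1 − s) = 1500 × (1 − 0.056) = 1416 rpm

1416 rpm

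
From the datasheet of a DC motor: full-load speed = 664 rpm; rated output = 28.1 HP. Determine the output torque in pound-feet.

222 lb·ft

P_out = 28.1 × 746 = 20963 W
ω = 2π × 664/60 = 69.53 rad/s
τ = P_out/ω = 20963/69.53 = 301.5 N·m
In lb·ft: 301.5/1.356 = 222 lb·ft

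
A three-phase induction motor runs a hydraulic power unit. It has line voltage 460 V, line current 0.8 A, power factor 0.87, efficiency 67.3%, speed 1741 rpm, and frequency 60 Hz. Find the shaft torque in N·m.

P_in = √3·V·I·cosφ = 1.732 × 460 × 0.8 × 0.87 = 555 W
P_out = η·P_in = 0.673 × 555 = 374 W
n = 1741 rpm
ω = 2π×1741/60 = 182.3 rad/s
τ = P_out/ω = 374/182.3 = 2.05 N·m

2.05 N·m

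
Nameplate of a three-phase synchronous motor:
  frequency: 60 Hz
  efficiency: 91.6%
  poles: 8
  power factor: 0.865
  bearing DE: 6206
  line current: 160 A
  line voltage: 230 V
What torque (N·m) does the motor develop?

536 N·m

P_in = √3·V·I·cosφ = 1.732 × 230 × 160 × 0.865 = 55133 W
P_out = η·P_in = 0.916 × 55133 = 50502 W
n = n_s = 120×60/8 = 900 rpm (synchronous)
ω = 2π×900/60 = 94.25 rad/s
τ = P_out/ω = 50502/94.25 = 536 N·m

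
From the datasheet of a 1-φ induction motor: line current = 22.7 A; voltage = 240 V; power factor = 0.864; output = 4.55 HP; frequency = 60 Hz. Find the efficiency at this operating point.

72.1 %

P_out = 4.55 × 746 = 3394 W
P_in = V·I·cosφ = 240 × 22.7 × 0.864 = 4707 W
η = P_out / P_in = 3394 / 4707 = 0.721 = 72.1%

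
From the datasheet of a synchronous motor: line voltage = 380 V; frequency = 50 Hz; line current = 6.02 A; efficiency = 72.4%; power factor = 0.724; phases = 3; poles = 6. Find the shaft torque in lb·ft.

P_in = √3·V·I·cosφ = 1.732 × 380 × 6.02 × 0.724 = 2869 W
P_out = η·P_in = 0.724 × 2869 = 2077 W
n = n_s = 120×50/6 = 1000 rpm (synchronous)
ω = 2π×1000/60 = 104.7 rad/s
τ = P_out/ω = 2077/104.7 = 19.84 N·m
In lb·ft: 19.84/1.356 = 14.6 lb·ft

14.6 lb·ft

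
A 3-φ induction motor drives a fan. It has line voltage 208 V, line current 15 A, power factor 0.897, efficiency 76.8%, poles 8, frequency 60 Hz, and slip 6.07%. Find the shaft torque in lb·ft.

P_in = √3·V·I·cosφ = 1.732 × 208 × 15 × 0.897 = 4847 W
P_out = η·P_in = 0.768 × 4847 = 3722 W
n_s = 120×60/8 = 900 rpm; n = 900×(1−0.0607) = 845 rpm
ω = 2π×845/60 = 88.49 rad/s
τ = P_out/ω = 3722/88.49 = 42.06 N·m
In lb·ft: 42.06/1.356 = 31 lb·ft

31 lb·ft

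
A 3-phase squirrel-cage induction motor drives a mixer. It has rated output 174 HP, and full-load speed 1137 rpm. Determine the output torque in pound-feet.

P_out = 174 × 746 = 129804 W
ω = 2π × 1137/60 = 119.1 rad/s
τ = P_out/ω = 129804/119.1 = 1090 N·m
In lb·ft: 1090/1.356 = 804 lb·ft

804 lb·ft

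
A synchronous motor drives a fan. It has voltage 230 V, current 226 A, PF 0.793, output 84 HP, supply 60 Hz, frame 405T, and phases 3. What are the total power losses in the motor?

8.73 kW

P_in = √3·V·I·cosφ = 1.732×230×226×0.793 = 71393 W
P_out = 84×746 = 62664 W
Losses = P_in − P_out = 71393 − 62664 = 8729 W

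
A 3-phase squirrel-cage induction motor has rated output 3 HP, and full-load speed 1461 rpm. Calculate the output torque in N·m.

P_out = 3 × 746 = 2238 W
ω = 2π × 1461/60 = 153 rad/s
τ = P_out/ω = 2238/153 = 14.6 N·m

14.6 N·m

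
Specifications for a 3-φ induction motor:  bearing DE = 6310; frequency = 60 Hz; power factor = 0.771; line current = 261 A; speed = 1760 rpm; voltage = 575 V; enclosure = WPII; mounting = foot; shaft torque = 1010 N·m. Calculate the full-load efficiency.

92.9 %

ω = 2π × 1760/60 = 184.3 rad/s; P_out = τω = 1010 × 184.3 = 186143 W
P_in = √3·V_L·I_L·cosφ = 1.732 × 575 × 261 × 0.771 = 200406 W
η = P_out / P_in = 186143 / 200406 = 0.929 = 92.9%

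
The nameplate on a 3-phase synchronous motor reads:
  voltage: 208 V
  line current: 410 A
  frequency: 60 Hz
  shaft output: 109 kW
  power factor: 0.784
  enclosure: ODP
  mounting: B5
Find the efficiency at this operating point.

P_out = 109 kW = 109000 W
P_in = √3·V_L·I_L·cosφ = 1.732 × 208 × 410 × 0.784 = 115801 W
η = P_out / P_in = 109000 / 115801 = 0.941 = 94.1%

94.1 %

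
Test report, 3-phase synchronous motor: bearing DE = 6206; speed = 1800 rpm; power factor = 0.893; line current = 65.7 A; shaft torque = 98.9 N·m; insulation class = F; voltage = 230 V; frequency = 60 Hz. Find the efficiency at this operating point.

79.8 %

ω = 2π × 1800/60 = 188.5 rad/s; P_out = τω = 98.9 × 188.5 = 18643 W
P_in = √3·V_L·I_L·cosφ = 1.732 × 230 × 65.7 × 0.893 = 23372 W
η = P_out / P_in = 18643 / 23372 = 0.798 = 79.8%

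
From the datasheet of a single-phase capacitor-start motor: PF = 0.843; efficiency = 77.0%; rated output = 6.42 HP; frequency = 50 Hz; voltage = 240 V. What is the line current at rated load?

P_out = 6.42 × 746 = 4789 W
P_in = P_out / η = 4789 / 0.770 = 6219 W
I = P_in / (V·cosφ) = 6219 / (240 × 0.843) = 30.7 A

30.7 A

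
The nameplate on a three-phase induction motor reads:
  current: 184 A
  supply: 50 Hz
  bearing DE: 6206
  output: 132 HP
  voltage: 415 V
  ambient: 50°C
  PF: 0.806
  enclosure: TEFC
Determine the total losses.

8.13 kW

P_in = √3·V·I·cosφ = 1.732×415×184×0.806 = 106598 W
P_out = 132×746 = 98472 W
Losses = P_in − P_out = 106598 − 98472 = 8126 W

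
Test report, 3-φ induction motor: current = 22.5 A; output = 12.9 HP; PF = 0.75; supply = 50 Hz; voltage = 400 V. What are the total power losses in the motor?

P_in = √3·V·I·cosφ = 1.732×400×22.5×0.75 = 11691 W
P_out = 12.9×746 = 9623 W
Losses = P_in − P_out = 11691 − 9623 = 2068 W

2.07 kW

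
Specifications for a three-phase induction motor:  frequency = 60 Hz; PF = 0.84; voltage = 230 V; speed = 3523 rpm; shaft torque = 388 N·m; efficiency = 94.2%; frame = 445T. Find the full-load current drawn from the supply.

ω = 2π×3523/60 = 368.9 rad/s; P_out = τω = 388 × 368.9 = 143133 W
P_in = P_out / η = 143133 / 0.942 = 151946 W
I_L = P_in / (√3·V_L·cosφ) = 151946 / (1.732 × 230 × 0.84) = 454 A

454 A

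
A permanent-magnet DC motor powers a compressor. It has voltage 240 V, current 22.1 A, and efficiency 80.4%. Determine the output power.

P_in = V·I = 240 × 22.1 = 5304 W
P_out = η·P_in = 0.804 × 5304 = 4264 W

4.26 kW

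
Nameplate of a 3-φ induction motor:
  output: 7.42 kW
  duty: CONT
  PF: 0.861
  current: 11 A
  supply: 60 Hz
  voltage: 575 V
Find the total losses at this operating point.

P_in = √3·V·I·cosφ = 1.732×575×11×0.861 = 9432 W
P_out = 7420 W
Losses = P_in − P_out = 9432 − 7420 = 2012 W

2010 W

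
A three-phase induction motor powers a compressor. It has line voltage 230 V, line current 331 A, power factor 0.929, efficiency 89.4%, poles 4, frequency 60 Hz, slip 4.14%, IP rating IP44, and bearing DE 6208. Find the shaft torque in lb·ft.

P_in = √3·V·I·cosφ = 1.732 × 230 × 331 × 0.929 = 122495 W
P_out = η·P_in = 0.894 × 122495 = 109511 W
n_s = 120×60/4 = 1800 rpm; n = 1800×(1−0.0414) = 1725 rpm
ω = 2π×1725/60 = 180.6 rad/s
τ = P_out/ω = 109511/180.6 = 606.4 N·m
In lb·ft: 606.4/1.356 = 447 lb·ft

447 lb·ft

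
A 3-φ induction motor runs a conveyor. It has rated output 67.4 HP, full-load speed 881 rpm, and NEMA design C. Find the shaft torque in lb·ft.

402 lb·ft

P_out = 67.4 × 746 = 50280 W
ω = 2π × 881/60 = 92.26 rad/s
τ = P_out/ω = 50280/92.26 = 545 N·m
In lb·ft: 545/1.356 = 402 lb·ft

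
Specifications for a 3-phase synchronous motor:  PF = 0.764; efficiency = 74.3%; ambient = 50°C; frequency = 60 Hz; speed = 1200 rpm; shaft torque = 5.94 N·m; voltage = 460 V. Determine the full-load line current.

1.65 A

ω = 2π×1200/60 = 125.7 rad/s; P_out = τω = 5.94 × 125.7 = 747 W
P_in = P_out / η = 747 / 0.743 = 1005 W
I_L = P_in / (√3·V_L·cosφ) = 1005 / (1.732 × 460 × 0.764) = 1.65 A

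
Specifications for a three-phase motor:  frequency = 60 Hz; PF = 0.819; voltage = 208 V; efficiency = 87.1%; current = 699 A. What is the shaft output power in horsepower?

241 HP

P_in = √3·V·I·cosφ = 1.732 × 208 × 699 × 0.819 = 206240 W
P_out = η·P_in = 0.871 × 206240 = 179635 W
= 179635/746 = 241 HP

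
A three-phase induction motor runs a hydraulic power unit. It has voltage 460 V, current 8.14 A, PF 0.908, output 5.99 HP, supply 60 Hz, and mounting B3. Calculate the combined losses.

1.42 kW

P_in = √3·V·I·cosφ = 1.732×460×8.14×0.908 = 5889 W
P_out = 5.99×746 = 4469 W
Losses = P_in − P_out = 5889 − 4469 = 1420 W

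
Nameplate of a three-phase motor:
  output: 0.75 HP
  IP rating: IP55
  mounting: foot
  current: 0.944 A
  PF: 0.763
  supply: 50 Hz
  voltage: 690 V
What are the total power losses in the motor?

301 W

P_in = √3·V·I·cosφ = 1.732×690×0.944×0.763 = 861 W
P_out = 0.75×746 = 560 W
Losses = P_in − P_out = 861 − 560 = 301 W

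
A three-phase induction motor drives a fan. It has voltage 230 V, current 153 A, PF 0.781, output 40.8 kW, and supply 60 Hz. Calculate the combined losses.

P_in = √3·V·I·cosφ = 1.732×230×153×0.781 = 47601 W
P_out = 40800 W
Losses = P_in − P_out = 47601 − 40800 = 6801 W

6800 W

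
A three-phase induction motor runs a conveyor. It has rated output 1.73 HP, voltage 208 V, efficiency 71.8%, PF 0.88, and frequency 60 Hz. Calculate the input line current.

5.67 A

P_out = 1.73 × 746 = 1291 W
P_in = P_out / η = 1291 / 0.718 = 1798 W
I_L = P_in / (√3·V_L·cosφ) = 1798 / (1.732 × 208 × 0.88) = 5.67 A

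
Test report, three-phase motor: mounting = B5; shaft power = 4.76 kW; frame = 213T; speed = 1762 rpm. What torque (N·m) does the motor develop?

25.8 N·m

ω = 2π × 1762/60 = 184.5 rad/s
τ = P/ω = 4760/184.5 = 25.8 N·m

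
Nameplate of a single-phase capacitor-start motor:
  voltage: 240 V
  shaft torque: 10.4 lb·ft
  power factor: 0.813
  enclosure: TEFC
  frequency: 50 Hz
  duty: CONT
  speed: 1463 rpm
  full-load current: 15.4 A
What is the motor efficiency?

τ = 10.4 lb·ft × 1.356 = 14.1 N·m
ω = 2π × 1463/60 = 153.2 rad/s; P_out = τω = 14.1 × 153.2 = 2160 W
P_in = V·I·cosφ = 240 × 15.4 × 0.813 = 3005 W
η = P_out / P_in = 2160 / 3005 = 0.719 = 71.9%

71.9 %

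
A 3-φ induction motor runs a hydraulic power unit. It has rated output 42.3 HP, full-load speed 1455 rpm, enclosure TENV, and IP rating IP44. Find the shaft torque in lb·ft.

P_out = 42.3 × 746 = 31556 W
ω = 2π × 1455/60 = 152.4 rad/s
τ = P_out/ω = 31556/152.4 = 207.1 N·m
In lb·ft: 207.1/1.356 = 153 lb·ft

153 lb·ft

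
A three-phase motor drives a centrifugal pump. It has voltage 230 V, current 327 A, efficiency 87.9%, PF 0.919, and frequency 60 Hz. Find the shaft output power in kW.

P_in = √3·V·I·cosφ = 1.732 × 230 × 327 × 0.919 = 119712 W
P_out = η·P_in = 0.879 × 119712 = 105227 W

105 kW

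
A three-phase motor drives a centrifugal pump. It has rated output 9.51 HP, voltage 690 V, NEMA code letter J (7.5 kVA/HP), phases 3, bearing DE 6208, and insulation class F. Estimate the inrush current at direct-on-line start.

59.7 A

S_LR = 7.5 × 9.51 = 71.325 kVA
I_LR = S_LR/(√3·V_L) = 71325/(1.732×690) = 59.7 A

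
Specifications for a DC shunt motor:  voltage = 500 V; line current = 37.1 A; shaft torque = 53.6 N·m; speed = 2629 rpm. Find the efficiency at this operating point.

ω = 2π × 2629/60 = 275.3 rad/s; P_out = τω = 53.6 × 275.3 = 14756 W
P_in = V·I = 500 × 37.1 = 18550 W
η = P_out / P_in = 14756 / 18550 = 0.795 = 79.5%

79.5 %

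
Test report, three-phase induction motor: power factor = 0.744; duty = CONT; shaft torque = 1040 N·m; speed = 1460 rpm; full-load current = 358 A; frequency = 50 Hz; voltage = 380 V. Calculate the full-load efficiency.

ω = 2π × 1460/60 = 152.9 rad/s; P_out = τω = 1040 × 152.9 = 159016 W
P_in = √3·V_L·I_L·cosφ = 1.732 × 380 × 358 × 0.744 = 175302 W
η = P_out / P_in = 159016 / 175302 = 0.907 = 90.7%

90.7 %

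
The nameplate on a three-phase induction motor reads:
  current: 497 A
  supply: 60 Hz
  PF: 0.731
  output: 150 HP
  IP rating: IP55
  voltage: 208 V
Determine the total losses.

P_in = √3·V·I·cosφ = 1.732×208×497×0.731 = 130884 W
P_out = 150×746 = 111900 W
Losses = P_in − P_out = 130884 − 111900 = 18984 W

19 kW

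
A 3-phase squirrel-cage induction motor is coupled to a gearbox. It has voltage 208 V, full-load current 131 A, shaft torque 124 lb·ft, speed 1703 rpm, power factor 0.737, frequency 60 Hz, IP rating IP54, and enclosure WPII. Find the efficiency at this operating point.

86.2 %

τ = 124 lb·ft × 1.356 = 168.1 N·m
ω = 2π × 1703/60 = 178.3 rad/s; P_out = τω = 168.1 × 178.3 = 29972 W
P_in = √3·V_L·I_L·cosφ = 1.732 × 208 × 131 × 0.737 = 34782 W
η = P_out / P_in = 29972 / 34782 = 0.862 = 86.2%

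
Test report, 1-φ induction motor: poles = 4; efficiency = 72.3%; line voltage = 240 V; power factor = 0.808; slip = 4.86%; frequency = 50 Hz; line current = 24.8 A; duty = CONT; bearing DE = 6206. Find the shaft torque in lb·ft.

P_in = V·I·cosφ = 240 × 24.8 × 0.808 = 4809 W
P_out = η·P_in = 0.723 × 4809 = 3477 W
n_s = 120×50/4 = 1500 rpm; n = 1500×(1−0.0486) = 1427 rpm
ω = 2π×1427/60 = 149.4 rad/s
τ = P_out/ω = 3477/149.4 = 23.27 N·m
In lb·ft: 23.27/1.356 = 17.2 lb·ft

17.2 lb·ft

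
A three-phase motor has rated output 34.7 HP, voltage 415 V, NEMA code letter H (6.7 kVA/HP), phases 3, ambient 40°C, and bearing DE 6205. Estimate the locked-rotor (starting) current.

323 A

S_LR = 6.7 × 34.7 = 232.49 kVA
I_LR = S_LR/(√3·V_L) = 232490/(1.732×415) = 323 A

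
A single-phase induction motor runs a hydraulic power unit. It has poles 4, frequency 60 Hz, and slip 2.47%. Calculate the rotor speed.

1756 rpm

n_s = 120f/p = 120×60/4 = 1800 rpm
n = n_s(1 − s) = 1800 × (1 − 0.0247) = 1756 rpm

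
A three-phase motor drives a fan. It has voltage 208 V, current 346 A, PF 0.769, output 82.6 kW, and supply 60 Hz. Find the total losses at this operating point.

13.3 kW

P_in = √3·V·I·cosφ = 1.732×208×346×0.769 = 95855 W
P_out = 82600 W
Losses = P_in − P_out = 95855 − 82600 = 13255 W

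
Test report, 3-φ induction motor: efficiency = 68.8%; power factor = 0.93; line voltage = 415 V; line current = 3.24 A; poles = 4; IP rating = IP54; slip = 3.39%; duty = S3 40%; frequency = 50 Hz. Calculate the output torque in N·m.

P_in = √3·V·I·cosφ = 1.732 × 415 × 3.24 × 0.93 = 2166 W
P_out = η·P_in = 0.688 × 2166 = 1490 W
n_s = 120×50/4 = 1500 rpm; n = 1500×(1−0.0339) = 1449 rpm
ω = 2π×1449/60 = 151.7 rad/s
τ = P_out/ω = 1490/151.7 = 9.82 N·m

9.82 N·m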